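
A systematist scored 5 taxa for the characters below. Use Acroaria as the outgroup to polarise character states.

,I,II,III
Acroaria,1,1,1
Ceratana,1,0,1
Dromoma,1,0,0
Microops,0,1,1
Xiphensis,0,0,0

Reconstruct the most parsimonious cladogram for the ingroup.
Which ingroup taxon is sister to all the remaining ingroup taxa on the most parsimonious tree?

Microops

The outgroup has state '1' for every character, so '0' is the derived state throughout.
I (state '0') occurs in Microops and Xiphensis but conflicts with the nesting implied by the other characters — most parsimoniously interpreted as homoplasy.
II (derived state '0') is shared by Ceratana, Dromoma, and Xiphensis — a synapomorphy uniting that clade.
III (derived state '0') is shared by Dromoma and Xiphensis — a synapomorphy uniting that clade.
Most parsimonious ingroup topology: (((Dromoma,Xiphensis),Ceratana),Microops).
Microops is sister to the clade containing all other ingroup taxa, so it is the earliest-diverging (most basal) ingroup lineage.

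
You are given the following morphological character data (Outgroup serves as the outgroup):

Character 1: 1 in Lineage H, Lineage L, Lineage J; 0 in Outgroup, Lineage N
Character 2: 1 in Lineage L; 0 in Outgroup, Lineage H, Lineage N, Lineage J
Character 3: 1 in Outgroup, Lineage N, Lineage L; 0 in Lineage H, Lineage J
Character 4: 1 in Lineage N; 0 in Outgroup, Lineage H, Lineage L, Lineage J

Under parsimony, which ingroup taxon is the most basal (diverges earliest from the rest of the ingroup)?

Lineage N

Character polarity is set by the outgroup: the derived state is whichever differs from the outgroup's state, so for Character 3 the derived state is '0', and for the remaining characters it is '1'.
Character 1: derived state '1' in Lineage H, Lineage J, and Lineage L only — synapomorphy for {Lineage H, Lineage J, Lineage L}.
Character 2: derived state '1' in Lineage L only — an autapomorphy, so it tells us nothing about relationships among taxa.
Character 3 (derived state '0') is shared by Lineage H and Lineage J — a synapomorphy uniting that clade.
Character 4 (derived state '1') is unique to Lineage N (autapomorphy; uninformative for grouping).
Most parsimonious ingroup topology: (((Lineage H,Lineage J),Lineage L),Lineage N).
Lineage N is sister to the clade containing all other ingroup taxa, so it is the earliest-diverging (most basal) ingroup lineage.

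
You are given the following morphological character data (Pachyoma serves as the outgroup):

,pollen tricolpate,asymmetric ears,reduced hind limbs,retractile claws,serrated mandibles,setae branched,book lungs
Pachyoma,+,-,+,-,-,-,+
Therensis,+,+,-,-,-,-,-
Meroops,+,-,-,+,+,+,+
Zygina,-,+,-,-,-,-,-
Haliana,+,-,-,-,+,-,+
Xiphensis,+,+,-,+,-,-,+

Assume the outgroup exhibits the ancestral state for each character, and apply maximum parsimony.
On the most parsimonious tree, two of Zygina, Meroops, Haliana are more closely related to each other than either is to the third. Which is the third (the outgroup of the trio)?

Zygina

Character polarity is set by the outgroup: the derived state is whichever differs from the outgroup's state, so for pollen tricolpate, reduced hind limbs, book lungs the derived state is '-', and for the remaining characters it is '+'.
pollen tricolpate: derived state '-' in Zygina only — an autapomorphy, so it tells us nothing about relationships among taxa.
asymmetric ears: derived state '+' in Therensis, Xiphensis, and Zygina only — synapomorphy for {Therensis, Xiphensis, Zygina}.
reduced hind limbs (derived state '-') is shared by all ingroup taxa — unites the whole ingroup.
retractile claws groups Meroops and Xiphensis, which is incompatible with the clades supported by the remaining characters; treating it as convergent (homoplasy) costs fewer steps than any alternative tree.
serrated mandibles (derived state '+') is shared by Haliana and Meroops — a synapomorphy uniting that clade.
setae branched: derived state '+' in Meroops only — an autapomorphy, so it tells us nothing about relationships among taxa.
book lungs (derived state '-') is shared by Therensis and Zygina — a synapomorphy uniting that clade.
Most parsimonious ingroup topology: (((Therensis,Zygina),Xiphensis),(Meroops,Haliana)).
Meroops and Haliana share a more recent common ancestor with each other than either does with Zygina, so Zygina is the least closely related of the three.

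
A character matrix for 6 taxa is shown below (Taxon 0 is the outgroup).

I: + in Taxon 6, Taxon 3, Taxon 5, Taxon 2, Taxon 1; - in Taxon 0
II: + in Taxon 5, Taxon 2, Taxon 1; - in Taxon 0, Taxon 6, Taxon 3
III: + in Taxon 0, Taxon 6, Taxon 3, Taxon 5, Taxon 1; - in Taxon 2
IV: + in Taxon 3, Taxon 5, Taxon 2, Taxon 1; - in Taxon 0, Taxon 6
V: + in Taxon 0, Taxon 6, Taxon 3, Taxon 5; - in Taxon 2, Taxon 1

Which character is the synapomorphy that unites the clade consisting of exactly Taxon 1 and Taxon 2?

Character polarity is set by the outgroup: the derived state is whichever differs from the outgroup's state, so for III, V the derived state is '-', and for the remaining characters it is '+'.
All ingroup taxa share the derived state '+' for I; it defines the ingroup but does not resolve relationships within it.
II (derived state '+') is shared by Taxon 1, Taxon 2, and Taxon 5 — a synapomorphy uniting that clade.
III (derived state '-') is unique to Taxon 2 (autapomorphy; uninformative for grouping).
IV (derived state '+') is shared by Taxon 1, Taxon 2, Taxon 3, and Taxon 5 — a synapomorphy uniting that clade.
V: derived state '-' in Taxon 1 and Taxon 2 only — synapomorphy for {Taxon 1, Taxon 2}.
Most parsimonious ingroup topology: (Taxon 6,(Taxon 3,(Taxon 5,(Taxon 2,Taxon 1)))).
The clade {Taxon 1, Taxon 2} is supported by V: its derived state '-' occurs in exactly those taxa and in no other taxon (including the outgroup).

V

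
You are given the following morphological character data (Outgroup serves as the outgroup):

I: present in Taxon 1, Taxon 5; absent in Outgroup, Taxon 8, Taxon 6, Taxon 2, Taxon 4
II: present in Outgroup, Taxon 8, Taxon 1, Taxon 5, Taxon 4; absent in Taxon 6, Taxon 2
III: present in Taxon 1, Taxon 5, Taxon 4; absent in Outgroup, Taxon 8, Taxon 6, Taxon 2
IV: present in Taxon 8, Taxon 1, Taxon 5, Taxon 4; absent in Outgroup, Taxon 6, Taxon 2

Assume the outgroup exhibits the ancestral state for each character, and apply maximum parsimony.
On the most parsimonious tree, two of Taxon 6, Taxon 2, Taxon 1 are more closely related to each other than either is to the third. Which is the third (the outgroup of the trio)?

Taxon 1

Character polarity is set by the outgroup: the derived state is whichever differs from the outgroup's state, so for II the derived state is 'absent', and for the remaining characters it is 'present'.
I: derived state 'present' in Taxon 1 and Taxon 5 only — synapomorphy for {Taxon 1, Taxon 5}.
II: derived state 'absent' in Taxon 2 and Taxon 6 only — synapomorphy for {Taxon 2, Taxon 6}.
III (derived state 'present') is shared by Taxon 1, Taxon 4, and Taxon 5 — a synapomorphy uniting that clade.
Only Taxon 1, Taxon 4, Taxon 5, and Taxon 8 show the derived state 'present' for IV, supporting them as a clade.
Most parsimonious ingroup topology: ((Taxon 8,((Taxon 1,Taxon 5),Taxon 4)),(Taxon 6,Taxon 2)).
Taxon 2 and Taxon 6 share a more recent common ancestor with each other than either does with Taxon 1, so Taxon 1 is the least closely related of the three.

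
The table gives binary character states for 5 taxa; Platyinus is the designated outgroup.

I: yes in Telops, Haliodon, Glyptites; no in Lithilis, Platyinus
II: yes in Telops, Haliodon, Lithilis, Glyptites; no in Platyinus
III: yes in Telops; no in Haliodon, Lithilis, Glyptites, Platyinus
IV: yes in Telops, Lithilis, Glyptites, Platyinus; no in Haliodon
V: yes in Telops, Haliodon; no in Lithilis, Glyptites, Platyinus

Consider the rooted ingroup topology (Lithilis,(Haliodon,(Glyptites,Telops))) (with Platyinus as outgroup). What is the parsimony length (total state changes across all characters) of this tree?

6

Map each character onto (Lithilis,(Haliodon,(Glyptites,Telops))) (rooted by Platyinus) and count the minimum state changes it requires (Fitch parsimony):
I: 1; II: 1; III: 1; IV: 1; V: 2.
Total tree length = 6.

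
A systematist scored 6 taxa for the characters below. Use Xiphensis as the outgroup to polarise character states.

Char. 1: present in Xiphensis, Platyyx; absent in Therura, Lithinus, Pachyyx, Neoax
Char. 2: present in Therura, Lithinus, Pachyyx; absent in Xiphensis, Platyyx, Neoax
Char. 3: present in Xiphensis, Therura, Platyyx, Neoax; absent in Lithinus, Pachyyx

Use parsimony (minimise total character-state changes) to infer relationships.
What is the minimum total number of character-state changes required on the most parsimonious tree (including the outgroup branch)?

3

Character polarity is set by the outgroup: the derived state is whichever differs from the outgroup's state, so for Char. 1, Char. 3 the derived state is 'absent', and for the remaining characters it is 'present'.
Only Lithinus, Neoax, Pachyyx, and Therura show the derived state 'absent' for Char. 1, supporting them as a clade.
Char. 2: derived state 'present' in Lithinus, Pachyyx, and Therura only — synapomorphy for {Lithinus, Pachyyx, Therura}.
Char. 3 (derived state 'absent') is shared by Lithinus and Pachyyx — a synapomorphy uniting that clade.
Most parsimonious ingroup topology: (((Therura,(Lithinus,Pachyyx)),Neoax),Platyyx).
Changes per character on this tree: Char. 1: 1; Char. 2: 1; Char. 3: 1.
Total = 3.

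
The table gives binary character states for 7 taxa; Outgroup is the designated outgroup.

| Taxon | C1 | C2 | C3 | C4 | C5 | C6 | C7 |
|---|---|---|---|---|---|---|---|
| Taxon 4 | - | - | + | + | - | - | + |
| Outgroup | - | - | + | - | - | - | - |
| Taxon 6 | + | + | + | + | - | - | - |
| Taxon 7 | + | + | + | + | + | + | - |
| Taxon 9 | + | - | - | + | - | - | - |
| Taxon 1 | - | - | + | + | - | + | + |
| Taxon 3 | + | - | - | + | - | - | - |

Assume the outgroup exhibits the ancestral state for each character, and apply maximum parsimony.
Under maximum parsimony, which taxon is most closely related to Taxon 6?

Taxon 7

Character polarity is set by the outgroup: the derived state is whichever differs from the outgroup's state, so for C3 the derived state is '-', and for the remaining characters it is '+'.
C1 (derived state '+') is shared by Taxon 3, Taxon 6, Taxon 7, and Taxon 9 — a synapomorphy uniting that clade.
C2: derived state '+' in Taxon 6 and Taxon 7 only — synapomorphy for {Taxon 6, Taxon 7}.
C3: derived state '-' in Taxon 3 and Taxon 9 only — synapomorphy for {Taxon 3, Taxon 9}.
All ingroup taxa share the derived state '+' for C4; it defines the ingroup but does not resolve relationships within it.
C5: derived state '+' in Taxon 7 only — an autapomorphy, so it tells us nothing about relationships among taxa.
C6 (state '+') occurs in Taxon 1 and Taxon 7 but conflicts with the nesting implied by the other characters — most parsimoniously interpreted as homoplasy.
C7 (derived state '+') is shared by Taxon 1 and Taxon 4 — a synapomorphy uniting that clade.
Most parsimonious ingroup topology: ((Taxon 1,Taxon 4),((Taxon 3,Taxon 9),(Taxon 7,Taxon 6))).
Taxon 6 and Taxon 7 form a cherry on this tree, so they are sister taxa.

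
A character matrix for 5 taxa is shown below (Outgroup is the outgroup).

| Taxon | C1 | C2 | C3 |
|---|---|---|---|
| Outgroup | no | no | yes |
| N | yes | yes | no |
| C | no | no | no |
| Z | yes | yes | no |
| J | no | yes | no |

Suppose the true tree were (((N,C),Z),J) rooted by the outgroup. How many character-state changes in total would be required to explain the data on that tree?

Map each character onto (((N,C),Z),J) (rooted by Outgroup) and count the minimum state changes it requires (Fitch parsimony):
C1: 2; C2: 2; C3: 1.
Total tree length = 5.

5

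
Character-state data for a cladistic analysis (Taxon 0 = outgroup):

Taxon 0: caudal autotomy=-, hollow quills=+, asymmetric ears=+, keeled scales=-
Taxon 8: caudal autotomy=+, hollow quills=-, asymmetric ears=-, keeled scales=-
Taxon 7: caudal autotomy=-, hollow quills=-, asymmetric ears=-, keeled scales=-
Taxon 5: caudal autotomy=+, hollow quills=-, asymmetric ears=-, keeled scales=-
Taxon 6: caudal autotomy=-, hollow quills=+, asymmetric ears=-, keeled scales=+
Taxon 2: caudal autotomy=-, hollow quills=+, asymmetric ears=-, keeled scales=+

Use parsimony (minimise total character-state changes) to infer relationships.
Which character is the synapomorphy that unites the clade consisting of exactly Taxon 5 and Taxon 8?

caudal autotomy

Character polarity is set by the outgroup: the derived state is whichever differs from the outgroup's state, so for hollow quills, asymmetric ears the derived state is '-', and for the remaining characters it is '+'.
caudal autotomy: derived state '+' in Taxon 5 and Taxon 8 only — synapomorphy for {Taxon 5, Taxon 8}.
hollow quills (derived state '-') is shared by Taxon 5, Taxon 7, and Taxon 8 — a synapomorphy uniting that clade.
asymmetric ears (derived state '-') is shared by all ingroup taxa — unites the whole ingroup.
Only Taxon 2 and Taxon 6 show the derived state '+' for keeled scales, supporting them as a clade.
Most parsimonious ingroup topology: (((Taxon 8,Taxon 5),Taxon 7),(Taxon 6,Taxon 2)).
The clade {Taxon 5, Taxon 8} is supported by caudal autotomy: its derived state '+' occurs in exactly those taxa and in no other taxon (including the outgroup).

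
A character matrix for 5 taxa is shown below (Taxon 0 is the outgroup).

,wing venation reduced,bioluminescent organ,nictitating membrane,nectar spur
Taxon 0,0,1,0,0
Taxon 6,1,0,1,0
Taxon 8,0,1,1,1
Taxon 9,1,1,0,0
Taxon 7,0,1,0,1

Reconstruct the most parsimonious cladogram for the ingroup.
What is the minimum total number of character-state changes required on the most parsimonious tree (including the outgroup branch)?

Character polarity is set by the outgroup: the derived state is whichever differs from the outgroup's state, so for bioluminescent organ the derived state is '0', and for the remaining characters it is '1'.
Only Taxon 6 and Taxon 9 show the derived state '1' for wing venation reduced, supporting them as a clade.
bioluminescent organ (derived state '0') is unique to Taxon 6 (autapomorphy; uninformative for grouping).
nictitating membrane (state '1') occurs in Taxon 6 and Taxon 8 but conflicts with the nesting implied by the other characters — most parsimoniously interpreted as homoplasy.
nectar spur (derived state '1') is shared by Taxon 7 and Taxon 8 — a synapomorphy uniting that clade.
Most parsimonious ingroup topology: ((Taxon 6,Taxon 9),(Taxon 8,Taxon 7)).
Changes per character on this tree: wing venation reduced: 1; bioluminescent organ: 1; nictitating membrane: 2; nectar spur: 1.
Total = 5.

5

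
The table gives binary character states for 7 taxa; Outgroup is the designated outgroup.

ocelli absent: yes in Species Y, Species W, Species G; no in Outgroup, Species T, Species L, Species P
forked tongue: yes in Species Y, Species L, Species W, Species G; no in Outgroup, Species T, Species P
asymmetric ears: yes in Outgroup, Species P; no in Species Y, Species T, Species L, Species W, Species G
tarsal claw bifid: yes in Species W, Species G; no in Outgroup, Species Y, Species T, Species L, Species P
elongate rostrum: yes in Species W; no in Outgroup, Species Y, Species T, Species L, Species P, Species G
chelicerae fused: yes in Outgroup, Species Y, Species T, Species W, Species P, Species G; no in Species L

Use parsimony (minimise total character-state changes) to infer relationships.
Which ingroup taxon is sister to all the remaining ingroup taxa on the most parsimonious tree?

Character polarity is set by the outgroup: the derived state is whichever differs from the outgroup's state, so for asymmetric ears, chelicerae fused the derived state is 'no', and for the remaining characters it is 'yes'.
Only Species G, Species W, and Species Y show the derived state 'yes' for ocelli absent, supporting them as a clade.
Only Species G, Species L, Species W, and Species Y show the derived state 'yes' for forked tongue, supporting them as a clade.
asymmetric ears: derived state 'no' in Species G, Species L, Species T, Species W, and Species Y only — synapomorphy for {Species G, Species L, Species T, Species W, Species Y}.
Only Species G and Species W show the derived state 'yes' for tarsal claw bifid, supporting them as a clade.
elongate rostrum: derived state 'yes' in Species W only — an autapomorphy, so it tells us nothing about relationships among taxa.
chelicerae fused: derived state 'no' in Species L only — an autapomorphy, so it tells us nothing about relationships among taxa.
Most parsimonious ingroup topology: ((((Species Y,(Species W,Species G)),Species L),Species T),Species P).
Species P is sister to the clade containing all other ingroup taxa, so it is the earliest-diverging (most basal) ingroup lineage.

Species P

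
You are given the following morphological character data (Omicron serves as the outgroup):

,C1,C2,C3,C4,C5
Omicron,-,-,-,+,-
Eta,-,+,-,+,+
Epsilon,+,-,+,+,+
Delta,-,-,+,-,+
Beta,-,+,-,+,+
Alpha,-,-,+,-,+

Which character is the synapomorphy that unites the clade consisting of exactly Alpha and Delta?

C4

Character polarity is set by the outgroup: the derived state is whichever differs from the outgroup's state, so for C4 the derived state is '-', and for the remaining characters it is '+'.
C1: derived state '+' in Epsilon only — an autapomorphy, so it tells us nothing about relationships among taxa.
C2: derived state '+' in Beta and Eta only — synapomorphy for {Beta, Eta}.
C3: derived state '+' in Alpha, Delta, and Epsilon only — synapomorphy for {Alpha, Delta, Epsilon}.
C4 (derived state '-') is shared by Alpha and Delta — a synapomorphy uniting that clade.
C5 (derived state '+') is shared by all ingroup taxa — unites the whole ingroup.
Most parsimonious ingroup topology: ((Eta,Beta),(Epsilon,(Delta,Alpha))).
The clade {Alpha, Delta} is supported by C4: its derived state '-' occurs in exactly those taxa and in no other taxon (including the outgroup).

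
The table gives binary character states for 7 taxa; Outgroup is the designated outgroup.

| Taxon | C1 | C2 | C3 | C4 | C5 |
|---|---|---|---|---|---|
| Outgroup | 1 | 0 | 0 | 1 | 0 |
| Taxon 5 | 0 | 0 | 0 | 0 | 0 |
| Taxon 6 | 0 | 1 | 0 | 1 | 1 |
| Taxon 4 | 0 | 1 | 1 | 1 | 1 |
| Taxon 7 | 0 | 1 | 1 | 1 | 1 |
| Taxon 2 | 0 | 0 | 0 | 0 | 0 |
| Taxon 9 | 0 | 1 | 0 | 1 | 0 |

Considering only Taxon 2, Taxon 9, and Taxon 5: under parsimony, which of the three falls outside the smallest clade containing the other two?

Character polarity is set by the outgroup: the derived state is whichever differs from the outgroup's state, so for C1, C4 the derived state is '0', and for the remaining characters it is '1'.
All ingroup taxa share the derived state '0' for C1; it defines the ingroup but does not resolve relationships within it.
C2: derived state '1' in Taxon 4, Taxon 6, Taxon 7, and Taxon 9 only — synapomorphy for {Taxon 4, Taxon 6, Taxon 7, Taxon 9}.
Only Taxon 4 and Taxon 7 show the derived state '1' for C3, supporting them as a clade.
C4 (derived state '0') is shared by Taxon 2 and Taxon 5 — a synapomorphy uniting that clade.
Only Taxon 4, Taxon 6, and Taxon 7 show the derived state '1' for C5, supporting them as a clade.
Most parsimonious ingroup topology: ((Taxon 5,Taxon 2),((Taxon 6,(Taxon 4,Taxon 7)),Taxon 9)).
Taxon 2 and Taxon 5 share a more recent common ancestor with each other than either does with Taxon 9, so Taxon 9 is the least closely related of the three.

Taxon 9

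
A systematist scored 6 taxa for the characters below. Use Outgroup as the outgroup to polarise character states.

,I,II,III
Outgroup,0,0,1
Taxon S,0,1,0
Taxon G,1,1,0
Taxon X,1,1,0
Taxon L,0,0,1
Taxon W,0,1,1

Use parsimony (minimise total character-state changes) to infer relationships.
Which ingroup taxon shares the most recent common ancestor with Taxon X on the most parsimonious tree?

Taxon G

Character polarity is set by the outgroup: the derived state is whichever differs from the outgroup's state, so for III the derived state is '0', and for the remaining characters it is '1'.
I: derived state '1' in Taxon G and Taxon X only — synapomorphy for {Taxon G, Taxon X}.
Only Taxon G, Taxon S, Taxon W, and Taxon X show the derived state '1' for II, supporting them as a clade.
III (derived state '0') is shared by Taxon G, Taxon S, and Taxon X — a synapomorphy uniting that clade.
Most parsimonious ingroup topology: (((Taxon S,(Taxon G,Taxon X)),Taxon W),Taxon L).
Taxon X and Taxon G form a cherry on this tree, so they are sister taxa.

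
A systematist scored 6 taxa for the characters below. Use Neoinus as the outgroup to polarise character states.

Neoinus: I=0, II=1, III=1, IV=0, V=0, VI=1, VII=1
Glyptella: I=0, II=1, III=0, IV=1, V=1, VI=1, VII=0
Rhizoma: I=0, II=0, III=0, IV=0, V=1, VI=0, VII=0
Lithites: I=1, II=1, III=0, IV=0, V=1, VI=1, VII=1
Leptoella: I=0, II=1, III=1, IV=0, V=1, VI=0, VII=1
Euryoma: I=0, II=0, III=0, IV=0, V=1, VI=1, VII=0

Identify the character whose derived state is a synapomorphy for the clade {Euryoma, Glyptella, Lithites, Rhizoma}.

Character polarity is set by the outgroup: the derived state is whichever differs from the outgroup's state, so for II, III, VI, VII the derived state is '0', and for the remaining characters it is '1'.
I (derived state '1') is unique to Lithites (autapomorphy; uninformative for grouping).
Only Euryoma and Rhizoma show the derived state '0' for II, supporting them as a clade.
Only Euryoma, Glyptella, Lithites, and Rhizoma show the derived state '0' for III, supporting them as a clade.
IV (derived state '1') is unique to Glyptella (autapomorphy; uninformative for grouping).
V (derived state '1') is shared by all ingroup taxa — unites the whole ingroup.
VI groups Leptoella and Rhizoma, which is incompatible with the clades supported by the remaining characters; treating it as convergent (homoplasy) costs fewer steps than any alternative tree.
VII (derived state '0') is shared by Euryoma, Glyptella, and Rhizoma — a synapomorphy uniting that clade.
Most parsimonious ingroup topology: (((Glyptella,(Rhizoma,Euryoma)),Lithites),Leptoella).
The clade {Euryoma, Glyptella, Lithites, Rhizoma} is supported by III: its derived state '0' occurs in exactly those taxa and in no other taxon (including the outgroup).

III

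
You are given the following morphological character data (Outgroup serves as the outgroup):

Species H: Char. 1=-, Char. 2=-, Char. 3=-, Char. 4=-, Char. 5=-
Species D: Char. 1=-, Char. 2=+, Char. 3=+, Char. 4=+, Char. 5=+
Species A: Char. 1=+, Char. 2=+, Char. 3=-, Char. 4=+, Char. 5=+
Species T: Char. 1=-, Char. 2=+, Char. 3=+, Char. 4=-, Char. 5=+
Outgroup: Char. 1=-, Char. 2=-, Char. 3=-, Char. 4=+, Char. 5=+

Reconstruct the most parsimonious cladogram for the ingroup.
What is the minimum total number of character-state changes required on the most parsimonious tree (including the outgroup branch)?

Character polarity is set by the outgroup: the derived state is whichever differs from the outgroup's state, so for Char. 4, Char. 5 the derived state is '-', and for the remaining characters it is '+'.
Char. 1: derived state '+' in Species A only — an autapomorphy, so it tells us nothing about relationships among taxa.
Only Species A, Species D, and Species T show the derived state '+' for Char. 2, supporting them as a clade.
Char. 3: derived state '+' in Species D and Species T only — synapomorphy for {Species D, Species T}.
Char. 4 (state '-') occurs in Species H and Species T but conflicts with the nesting implied by the other characters — most parsimoniously interpreted as homoplasy.
Char. 5 (derived state '-') is unique to Species H (autapomorphy; uninformative for grouping).
Most parsimonious ingroup topology: (((Species T,Species D),Species A),Species H).
Changes per character on this tree: Char. 1: 1; Char. 2: 1; Char. 3: 1; Char. 4: 2; Char. 5: 1.
Total = 6.

6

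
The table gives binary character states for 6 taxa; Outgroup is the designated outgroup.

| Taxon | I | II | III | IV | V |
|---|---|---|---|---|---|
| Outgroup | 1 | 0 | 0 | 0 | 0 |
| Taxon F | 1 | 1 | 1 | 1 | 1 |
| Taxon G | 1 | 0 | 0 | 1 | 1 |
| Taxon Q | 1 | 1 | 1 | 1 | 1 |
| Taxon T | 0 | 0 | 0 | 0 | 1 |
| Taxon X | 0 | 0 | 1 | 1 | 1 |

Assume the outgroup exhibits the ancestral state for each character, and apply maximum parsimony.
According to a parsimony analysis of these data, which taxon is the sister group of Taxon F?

Taxon Q

Character polarity is set by the outgroup: the derived state is whichever differs from the outgroup's state, so for I the derived state is '0', and for the remaining characters it is '1'.
I (state '0') occurs in Taxon T and Taxon X but conflicts with the nesting implied by the other characters — most parsimoniously interpreted as homoplasy.
II (derived state '1') is shared by Taxon F and Taxon Q — a synapomorphy uniting that clade.
III: derived state '1' in Taxon F, Taxon Q, and Taxon X only — synapomorphy for {Taxon F, Taxon Q, Taxon X}.
Only Taxon F, Taxon G, Taxon Q, and Taxon X show the derived state '1' for IV, supporting them as a clade.
All ingroup taxa share the derived state '1' for V; it defines the ingroup but does not resolve relationships within it.
Most parsimonious ingroup topology: ((((Taxon F,Taxon Q),Taxon X),Taxon G),Taxon T).
Taxon F and Taxon Q form a cherry on this tree, so they are sister taxa.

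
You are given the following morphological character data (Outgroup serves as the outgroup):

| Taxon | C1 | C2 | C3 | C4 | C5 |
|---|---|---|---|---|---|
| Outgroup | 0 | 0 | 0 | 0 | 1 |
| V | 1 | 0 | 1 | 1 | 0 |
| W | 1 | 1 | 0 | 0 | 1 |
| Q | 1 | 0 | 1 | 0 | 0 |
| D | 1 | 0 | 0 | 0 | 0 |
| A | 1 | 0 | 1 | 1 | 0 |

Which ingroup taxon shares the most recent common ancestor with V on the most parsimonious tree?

A

Character polarity is set by the outgroup: the derived state is whichever differs from the outgroup's state, so for C5 the derived state is '0', and for the remaining characters it is '1'.
All ingroup taxa share the derived state '1' for C1; it defines the ingroup but does not resolve relationships within it.
C2: derived state '1' in W only — an autapomorphy, so it tells us nothing about relationships among taxa.
C3: derived state '1' in A, Q, and V only — synapomorphy for {A, Q, V}.
Only A and V show the derived state '1' for C4, supporting them as a clade.
Only A, D, Q, and V show the derived state '0' for C5, supporting them as a clade.
Most parsimonious ingroup topology: ((((V,A),Q),D),W).
V and A form a cherry on this tree, so they are sister taxa.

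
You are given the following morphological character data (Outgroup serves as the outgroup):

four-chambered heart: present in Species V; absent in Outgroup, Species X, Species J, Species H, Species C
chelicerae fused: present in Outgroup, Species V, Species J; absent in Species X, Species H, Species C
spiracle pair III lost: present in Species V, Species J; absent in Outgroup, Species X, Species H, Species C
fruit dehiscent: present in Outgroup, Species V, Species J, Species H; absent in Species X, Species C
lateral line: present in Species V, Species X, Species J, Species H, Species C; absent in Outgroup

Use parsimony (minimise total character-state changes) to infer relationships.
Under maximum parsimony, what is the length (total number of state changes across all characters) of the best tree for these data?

Character polarity is set by the outgroup: the derived state is whichever differs from the outgroup's state, so for chelicerae fused, fruit dehiscent the derived state is 'absent', and for the remaining characters it is 'present'.
four-chambered heart (derived state 'present') is unique to Species V (autapomorphy; uninformative for grouping).
chelicerae fused (derived state 'absent') is shared by Species C, Species H, and Species X — a synapomorphy uniting that clade.
spiracle pair III lost: derived state 'present' in Species J and Species V only — synapomorphy for {Species J, Species V}.
fruit dehiscent (derived state 'absent') is shared by Species C and Species X — a synapomorphy uniting that clade.
All ingroup taxa share the derived state 'present' for lateral line; it defines the ingroup but does not resolve relationships within it.
Most parsimonious ingroup topology: ((Species V,Species J),((Species X,Species C),Species H)).
Changes per character on this tree: four-chambered heart: 1; chelicerae fused: 1; spiracle pair III lost: 1; fruit dehiscent: 1; lateral line: 1.
Total = 5.

5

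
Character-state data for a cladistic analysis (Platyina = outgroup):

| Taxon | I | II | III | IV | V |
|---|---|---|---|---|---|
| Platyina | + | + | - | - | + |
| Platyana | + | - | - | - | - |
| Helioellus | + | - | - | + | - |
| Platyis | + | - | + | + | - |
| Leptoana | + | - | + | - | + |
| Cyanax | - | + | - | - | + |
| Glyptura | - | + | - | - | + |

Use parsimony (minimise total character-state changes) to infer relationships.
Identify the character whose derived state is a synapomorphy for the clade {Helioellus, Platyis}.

Character polarity is set by the outgroup: the derived state is whichever differs from the outgroup's state, so for I, II, V the derived state is '-', and for the remaining characters it is '+'.
Only Cyanax and Glyptura show the derived state '-' for I, supporting them as a clade.
II: derived state '-' in Helioellus, Leptoana, Platyana, and Platyis only — synapomorphy for {Helioellus, Leptoana, Platyana, Platyis}.
III groups Leptoana and Platyis, which is incompatible with the clades supported by the remaining characters; treating it as convergent (homoplasy) costs fewer steps than any alternative tree.
IV: derived state '+' in Helioellus and Platyis only — synapomorphy for {Helioellus, Platyis}.
Only Helioellus, Platyana, and Platyis show the derived state '-' for V, supporting them as a clade.
Most parsimonious ingroup topology: (((Platyana,(Helioellus,Platyis)),Leptoana),(Cyanax,Glyptura)).
The clade {Helioellus, Platyis} is supported by IV: its derived state '+' occurs in exactly those taxa and in no other taxon (including the outgroup).

IV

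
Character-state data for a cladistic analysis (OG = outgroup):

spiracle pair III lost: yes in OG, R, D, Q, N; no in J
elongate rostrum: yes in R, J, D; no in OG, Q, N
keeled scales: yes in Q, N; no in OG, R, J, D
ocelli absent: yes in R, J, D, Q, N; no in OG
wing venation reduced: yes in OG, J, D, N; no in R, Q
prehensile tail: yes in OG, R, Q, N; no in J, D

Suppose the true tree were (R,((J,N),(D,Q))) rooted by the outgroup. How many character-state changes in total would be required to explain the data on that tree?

11

Map each character onto (R,((J,N),(D,Q))) (rooted by OG) and count the minimum state changes it requires (Fitch parsimony):
spiracle pair III lost: 1; elongate rostrum: 3; keeled scales: 2; ocelli absent: 1; wing venation reduced: 2; prehensile tail: 2.
Total tree length = 11.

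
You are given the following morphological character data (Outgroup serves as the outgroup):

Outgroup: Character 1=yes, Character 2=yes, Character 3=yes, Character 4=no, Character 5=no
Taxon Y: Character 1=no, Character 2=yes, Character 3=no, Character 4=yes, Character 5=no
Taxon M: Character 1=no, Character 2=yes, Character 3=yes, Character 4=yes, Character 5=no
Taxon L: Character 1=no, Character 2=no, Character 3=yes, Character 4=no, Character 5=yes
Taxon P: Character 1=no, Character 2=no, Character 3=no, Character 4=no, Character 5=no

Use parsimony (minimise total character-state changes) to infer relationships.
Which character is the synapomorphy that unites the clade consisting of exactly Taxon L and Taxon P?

Character polarity is set by the outgroup: the derived state is whichever differs from the outgroup's state, so for Character 1, Character 2, Character 3 the derived state is 'no', and for the remaining characters it is 'yes'.
All ingroup taxa share the derived state 'no' for Character 1; it defines the ingroup but does not resolve relationships within it.
Character 2: derived state 'no' in Taxon L and Taxon P only — synapomorphy for {Taxon L, Taxon P}.
Character 3 groups Taxon P and Taxon Y, which is incompatible with the clades supported by the remaining characters; treating it as convergent (homoplasy) costs fewer steps than any alternative tree.
Character 4 (derived state 'yes') is shared by Taxon M and Taxon Y — a synapomorphy uniting that clade.
Character 5: derived state 'yes' in Taxon L only — an autapomorphy, so it tells us nothing about relationships among taxa.
Most parsimonious ingroup topology: ((Taxon Y,Taxon M),(Taxon L,Taxon P)).
The clade {Taxon L, Taxon P} is supported by Character 2: its derived state 'no' occurs in exactly those taxa and in no other taxon (including the outgroup).

Character 2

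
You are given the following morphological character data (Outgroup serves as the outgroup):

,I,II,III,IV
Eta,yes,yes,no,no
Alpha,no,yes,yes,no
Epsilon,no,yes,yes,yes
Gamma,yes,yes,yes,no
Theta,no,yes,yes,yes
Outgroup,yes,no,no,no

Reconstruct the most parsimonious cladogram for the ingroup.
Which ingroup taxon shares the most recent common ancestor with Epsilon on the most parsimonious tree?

Theta

Character polarity is set by the outgroup: the derived state is whichever differs from the outgroup's state, so for I the derived state is 'no', and for the remaining characters it is 'yes'.
I (derived state 'no') is shared by Alpha, Epsilon, and Theta — a synapomorphy uniting that clade.
All ingroup taxa share the derived state 'yes' for II; it defines the ingroup but does not resolve relationships within it.
III (derived state 'yes') is shared by Alpha, Epsilon, Gamma, and Theta — a synapomorphy uniting that clade.
IV (derived state 'yes') is shared by Epsilon and Theta — a synapomorphy uniting that clade.
Most parsimonious ingroup topology: ((((Epsilon,Theta),Alpha),Gamma),Eta).
Epsilon and Theta form a cherry on this tree, so they are sister taxa.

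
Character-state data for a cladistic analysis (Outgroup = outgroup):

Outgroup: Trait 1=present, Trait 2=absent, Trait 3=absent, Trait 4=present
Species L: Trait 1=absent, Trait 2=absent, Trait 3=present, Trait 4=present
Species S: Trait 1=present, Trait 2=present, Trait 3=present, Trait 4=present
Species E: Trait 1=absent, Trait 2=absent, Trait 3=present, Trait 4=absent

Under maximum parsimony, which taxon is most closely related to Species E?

Character polarity is set by the outgroup: the derived state is whichever differs from the outgroup's state, so for Trait 1, Trait 4 the derived state is 'absent', and for the remaining characters it is 'present'.
Trait 1: derived state 'absent' in Species E and Species L only — synapomorphy for {Species E, Species L}.
Trait 2: derived state 'present' in Species S only — an autapomorphy, so it tells us nothing about relationships among taxa.
Trait 3 (derived state 'present') is shared by all ingroup taxa — unites the whole ingroup.
Trait 4: derived state 'absent' in Species E only — an autapomorphy, so it tells us nothing about relationships among taxa.
Most parsimonious ingroup topology: ((Species L,Species E),Species S).
Species E and Species L form a cherry on this tree, so they are sister taxa.

Species L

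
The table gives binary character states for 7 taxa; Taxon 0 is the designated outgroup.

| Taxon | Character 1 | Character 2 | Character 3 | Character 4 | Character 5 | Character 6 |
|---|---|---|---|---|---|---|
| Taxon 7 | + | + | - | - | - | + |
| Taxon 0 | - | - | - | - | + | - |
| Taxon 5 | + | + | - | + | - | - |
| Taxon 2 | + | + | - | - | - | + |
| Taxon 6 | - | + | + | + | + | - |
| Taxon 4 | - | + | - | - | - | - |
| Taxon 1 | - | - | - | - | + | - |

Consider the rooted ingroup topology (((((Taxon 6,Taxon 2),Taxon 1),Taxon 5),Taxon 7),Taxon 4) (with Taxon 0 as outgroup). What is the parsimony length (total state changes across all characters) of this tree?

Map each character onto (((((Taxon 6,Taxon 2),Taxon 1),Taxon 5),Taxon 7),Taxon 4) (rooted by Taxon 0) and count the minimum state changes it requires (Fitch parsimony):
Character 1: 3; Character 2: 2; Character 3: 1; Character 4: 2; Character 5: 3; Character 6: 2.
Total tree length = 13.

13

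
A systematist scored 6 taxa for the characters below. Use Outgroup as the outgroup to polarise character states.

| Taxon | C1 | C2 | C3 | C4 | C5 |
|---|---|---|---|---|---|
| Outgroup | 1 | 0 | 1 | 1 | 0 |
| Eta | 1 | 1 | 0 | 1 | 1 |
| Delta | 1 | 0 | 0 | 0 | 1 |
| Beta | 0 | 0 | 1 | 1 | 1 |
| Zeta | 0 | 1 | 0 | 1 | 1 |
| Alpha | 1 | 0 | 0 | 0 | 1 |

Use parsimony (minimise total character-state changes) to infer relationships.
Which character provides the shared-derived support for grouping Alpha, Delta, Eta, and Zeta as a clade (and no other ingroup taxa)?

Character polarity is set by the outgroup: the derived state is whichever differs from the outgroup's state, so for C1, C3, C4 the derived state is '0', and for the remaining characters it is '1'.
C1 groups Beta and Zeta, which is incompatible with the clades supported by the remaining characters; treating it as convergent (homoplasy) costs fewer steps than any alternative tree.
C2 (derived state '1') is shared by Eta and Zeta — a synapomorphy uniting that clade.
C3 (derived state '0') is shared by Alpha, Delta, Eta, and Zeta — a synapomorphy uniting that clade.
Only Alpha and Delta show the derived state '0' for C4, supporting them as a clade.
All ingroup taxa share the derived state '1' for C5; it defines the ingroup but does not resolve relationships within it.
Most parsimonious ingroup topology: (((Eta,Zeta),(Delta,Alpha)),Beta).
The clade {Alpha, Delta, Eta, Zeta} is supported by C3: its derived state '0' occurs in exactly those taxa and in no other taxon (including the outgroup).

C3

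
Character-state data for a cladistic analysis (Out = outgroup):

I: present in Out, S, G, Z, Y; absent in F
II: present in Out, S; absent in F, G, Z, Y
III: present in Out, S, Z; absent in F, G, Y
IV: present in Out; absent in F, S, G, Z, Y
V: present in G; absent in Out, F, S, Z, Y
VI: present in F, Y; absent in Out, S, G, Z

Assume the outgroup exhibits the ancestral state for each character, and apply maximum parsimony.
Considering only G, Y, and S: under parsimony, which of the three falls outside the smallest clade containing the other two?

Character polarity is set by the outgroup: the derived state is whichever differs from the outgroup's state, so for I, II, III, IV the derived state is 'absent', and for the remaining characters it is 'present'.
I: derived state 'absent' in F only — an autapomorphy, so it tells us nothing about relationships among taxa.
Only F, G, Y, and Z show the derived state 'absent' for II, supporting them as a clade.
III (derived state 'absent') is shared by F, G, and Y — a synapomorphy uniting that clade.
IV (derived state 'absent') is shared by all ingroup taxa — unites the whole ingroup.
V (derived state 'present') is unique to G (autapomorphy; uninformative for grouping).
VI (derived state 'present') is shared by F and Y — a synapomorphy uniting that clade.
Most parsimonious ingroup topology: ((((F,Y),G),Z),S).
G and Y share a more recent common ancestor with each other than either does with S, so S is the least closely related of the three.

S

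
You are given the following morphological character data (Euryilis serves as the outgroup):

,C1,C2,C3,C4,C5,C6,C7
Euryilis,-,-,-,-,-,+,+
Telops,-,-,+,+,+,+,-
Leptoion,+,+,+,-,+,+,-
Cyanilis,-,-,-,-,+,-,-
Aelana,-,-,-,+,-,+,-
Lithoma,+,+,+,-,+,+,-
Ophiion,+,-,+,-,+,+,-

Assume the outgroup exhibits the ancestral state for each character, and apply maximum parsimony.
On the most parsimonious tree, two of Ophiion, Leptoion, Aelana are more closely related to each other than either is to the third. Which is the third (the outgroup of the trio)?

Aelana

Character polarity is set by the outgroup: the derived state is whichever differs from the outgroup's state, so for C6, C7 the derived state is '-', and for the remaining characters it is '+'.
Only Leptoion, Lithoma, and Ophiion show the derived state '+' for C1, supporting them as a clade.
C2: derived state '+' in Leptoion and Lithoma only — synapomorphy for {Leptoion, Lithoma}.
C3: derived state '+' in Leptoion, Lithoma, Ophiion, and Telops only — synapomorphy for {Leptoion, Lithoma, Ophiion, Telops}.
C4 (state '+') occurs in Aelana and Telops but conflicts with the nesting implied by the other characters — most parsimoniously interpreted as homoplasy.
Only Cyanilis, Leptoion, Lithoma, Ophiion, and Telops show the derived state '+' for C5, supporting them as a clade.
C6: derived state '-' in Cyanilis only — an autapomorphy, so it tells us nothing about relationships among taxa.
C7 (derived state '-') is shared by all ingroup taxa — unites the whole ingroup.
Most parsimonious ingroup topology: (((Telops,((Leptoion,Lithoma),Ophiion)),Cyanilis),Aelana).
Leptoion and Ophiion share a more recent common ancestor with each other than either does with Aelana, so Aelana is the least closely related of the three.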